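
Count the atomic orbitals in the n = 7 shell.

The n = 7 shell contains n² = 7² = 49 orbitals.

49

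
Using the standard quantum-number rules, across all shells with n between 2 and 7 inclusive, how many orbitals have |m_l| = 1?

Per-shell orbital counts meeting the constraint:
n=2 → 2; n=3 → 4; n=4 → 6; n=5 → 8; n=6 → 10; n=7 → 12.
Total orbitals: 2 + 4 + 6 + 8 + 10 + 12 = 42.

42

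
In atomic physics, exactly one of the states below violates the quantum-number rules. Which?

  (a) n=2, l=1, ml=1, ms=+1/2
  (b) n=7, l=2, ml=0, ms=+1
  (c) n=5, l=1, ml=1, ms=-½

(b) has ms = +1, but an electron's spin must be ±1/2.
The remaining sets (a), (c) satisfy all four rules.

(b)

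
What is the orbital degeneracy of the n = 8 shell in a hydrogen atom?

The n = 8 shell contains n² = 8² = 64 orbitals.

64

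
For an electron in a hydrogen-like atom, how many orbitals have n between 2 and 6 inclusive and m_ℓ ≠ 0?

For each n in the range, tally the orbitals obeying m_ℓ ≠ 0:
n=2 → 2; n=3 → 6; n=4 → 12; n=5 → 20; n=6 → 30.
Total orbitals: 2 + 6 + 12 + 20 + 30 = 70.

70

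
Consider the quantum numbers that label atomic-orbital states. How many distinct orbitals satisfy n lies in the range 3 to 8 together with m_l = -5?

6

Count contributing orbitals for each principal shell:
n=6 → 1; n=7 → 2; n=8 → 3.
Total orbitals: 1 + 2 + 3 = 6.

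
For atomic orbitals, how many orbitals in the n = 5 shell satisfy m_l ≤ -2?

6

Go through l = 0, …, 4 (the values permitted for n = 5).
Orbitals with m_l ≤ -2, by l: l=2 → 1; l=3 → 2; l=4 → 3.
Total orbitals: 1 + 2 + 3 = 6.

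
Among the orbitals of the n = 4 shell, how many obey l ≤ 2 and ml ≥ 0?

With n = 4 the allowed l are 0, 1, …, 3.
Orbitals with l ≤ 2 and ml ≥ 0, by l: l=0 → 1; l=1 → 2; l=2 → 3.
Total orbitals: 1 + 2 + 3 = 6.

6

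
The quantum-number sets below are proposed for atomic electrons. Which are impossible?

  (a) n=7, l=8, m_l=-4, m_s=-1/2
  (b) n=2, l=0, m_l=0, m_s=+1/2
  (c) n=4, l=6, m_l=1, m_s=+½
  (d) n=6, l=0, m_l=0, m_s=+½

(a) has l = 8 ≥ n = 7, violating 0 ≤ l ≤ n−1.
(c) has l = 6 ≥ n = 4, violating 0 ≤ l ≤ n−1.
The remaining sets (b), (d) satisfy all four rules.

(a) and (c)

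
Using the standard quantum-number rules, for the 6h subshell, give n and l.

n = 6, l = 5

The leading integer gives n = 6; the letter 'h' means l = 5.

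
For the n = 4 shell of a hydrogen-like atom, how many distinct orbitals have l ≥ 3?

The n = 4 shell has l = 0 through 3; check each.
Per l-value: l=3 → 7.
Total orbitals: 7.

7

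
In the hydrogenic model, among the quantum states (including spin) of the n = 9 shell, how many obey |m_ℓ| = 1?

32

Per ℓ-value: ℓ=1 → 2; ℓ=2 → 2; ℓ=3 → 2; ℓ=4 → 2; ℓ=5 → 2; ℓ=6 → 2; ℓ=7 → 2; ℓ=8 → 2.
Orbitals: 2 + 2 + 2 + 2 + 2 + 2 + 2 + 2 = 16. Each orbital carries two spin states, so 16 × 2 = 32 states.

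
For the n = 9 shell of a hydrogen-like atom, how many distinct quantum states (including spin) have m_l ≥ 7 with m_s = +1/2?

Go through l = 0, …, 8 (the values permitted for n = 9).
Orbitals with m_l ≥ 7, by l: l=7 → 1; l=8 → 2.
Orbitals: 1 + 2 = 3. With m_s fixed to a single value there is one state per orbital, giving 3 states.

3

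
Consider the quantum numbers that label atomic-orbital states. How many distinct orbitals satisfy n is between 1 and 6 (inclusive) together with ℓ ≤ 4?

Treat each shell separately and count matching orbitals:
n=1 → 1; n=2 → 4; n=3 → 9; n=4 → 16; n=5 → 25; n=6 → 25.
Total orbitals: 1 + 4 + 9 + 16 + 25 + 25 = 80.

80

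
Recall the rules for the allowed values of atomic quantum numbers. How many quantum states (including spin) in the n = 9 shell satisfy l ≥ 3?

Orbitals with l ≥ 3, by l: l=3 → 7; l=4 → 9; l=5 → 11; l=6 → 13; l=7 → 15; l=8 → 17.
Orbitals: 7 + 9 + 11 + 13 + 15 + 17 = 72. Each orbital carries two spin states, so 72 × 2 = 144 states.

144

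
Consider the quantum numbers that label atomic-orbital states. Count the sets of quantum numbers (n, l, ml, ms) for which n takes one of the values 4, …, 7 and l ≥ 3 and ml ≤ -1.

80

Treat each shell separately and count matching orbitals:
n=4 → 3; n=5 → 7; n=6 → 12; n=7 → 18.
Orbitals: 3 + 7 + 12 + 18 = 40. Including both spin states (ms = ±1/2) gives 2 × 40 = 80 states.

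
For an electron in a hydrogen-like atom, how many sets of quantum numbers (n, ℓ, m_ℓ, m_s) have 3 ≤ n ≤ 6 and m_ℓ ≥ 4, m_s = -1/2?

Per-shell orbital counts meeting the constraint:
n=5 → 1; n=6 → 3.
Orbitals: 1 + 3 = 4. With m_s fixed to -1/2 there is one state per orbital, so 4 states.

4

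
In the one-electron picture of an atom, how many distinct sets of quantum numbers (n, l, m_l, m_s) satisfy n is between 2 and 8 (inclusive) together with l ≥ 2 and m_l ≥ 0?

Work shell by shell — for each n, count the (l, m_l) pairs that satisfy l ≥ 2 and m_l ≥ 0:
n=3 → 3; n=4 → 7; n=5 → 12; n=6 → 18; n=7 → 25; n=8 → 33.
Orbitals: 3 + 7 + 12 + 18 + 25 + 33 = 98. Including both spin states (m_s = ±1/2) gives 2 × 98 = 196 states.

196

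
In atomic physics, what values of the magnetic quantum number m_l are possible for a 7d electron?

The 7d subshell has l = 2, and m_l takes every integer from −l to +l. With l = 2 that gives the 5 values -2, -1, 0, 1, 2.

-2, -1, 0, 1, 2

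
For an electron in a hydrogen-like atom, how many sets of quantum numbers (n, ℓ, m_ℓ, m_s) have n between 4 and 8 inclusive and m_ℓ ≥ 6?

Work shell by shell — for each n, count the (ℓ, m_ℓ) pairs that satisfy m_ℓ ≥ 6:
n=7 → 1; n=8 → 3.
Orbitals: 1 + 3 = 4. Including both spin states (m_s = ±1/2) gives 2 × 4 = 8 states.

8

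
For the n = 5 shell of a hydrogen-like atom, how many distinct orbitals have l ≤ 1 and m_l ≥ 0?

3

For n = 5, l ranges over 0 … 4.
Orbitals with l ≤ 1 and m_l ≥ 0, by l: l=0 → 1; l=1 → 2.
Total orbitals: 1 + 2 = 3.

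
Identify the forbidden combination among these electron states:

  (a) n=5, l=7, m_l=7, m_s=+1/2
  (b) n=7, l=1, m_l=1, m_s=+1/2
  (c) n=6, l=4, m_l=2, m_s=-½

(a)

(a) has l = 7 ≥ n = 5, violating 0 ≤ l ≤ n−1.
The remaining sets (b), (c) satisfy all four rules.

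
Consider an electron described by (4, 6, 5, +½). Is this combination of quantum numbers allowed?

The orbital quantum number must satisfy 0 ≤ ℓ ≤ n−1. With n = 4 the allowed ℓ values are 0, 1, 2, 3, so ℓ = 6 is out of range.

Invalid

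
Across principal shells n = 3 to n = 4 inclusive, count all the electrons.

50

Shell n has n² orbitals: 3²=9 + 4²=16 = 25 orbitals.
Two spin states per orbital: 2 × 25 = 50 electrons.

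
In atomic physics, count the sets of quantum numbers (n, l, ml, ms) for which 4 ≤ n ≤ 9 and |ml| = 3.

Count contributing orbitals for each principal shell:
n=4 → 2; n=5 → 4; n=6 → 6; n=7 → 8; n=8 → 10; n=9 → 12.
Orbitals: 2 + 4 + 6 + 8 + 10 + 12 = 42. Including both spin states (ms = ±1/2) gives 2 × 42 = 84 states.

84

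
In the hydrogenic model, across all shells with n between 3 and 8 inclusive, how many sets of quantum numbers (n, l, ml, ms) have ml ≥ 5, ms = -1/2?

Work shell by shell — for each n, count the (l, ml) pairs that satisfy ml ≥ 5:
n=6 → 1; n=7 → 3; n=8 → 6.
Orbitals: 1 + 3 + 6 = 10. With ms fixed to -1/2 there is one state per orbital, so 10 states.

10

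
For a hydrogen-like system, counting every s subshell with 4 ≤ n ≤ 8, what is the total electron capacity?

An s subshell (l = 0) exists for every n ≥ 1, so shells n = 4, 5, 6, 7, 8 each contribute one — 5 subshells.
Since each s subshell holds 2(2·0+1) = 2 electrons, the total is 5 × 2 = 10.

10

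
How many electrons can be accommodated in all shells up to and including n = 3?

28

Total orbitals = 1² + 2² + 3² = 14. Doubling for spin gives 28 electrons.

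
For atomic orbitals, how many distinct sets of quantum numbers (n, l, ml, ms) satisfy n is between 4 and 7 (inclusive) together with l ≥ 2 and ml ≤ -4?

Treat each shell separately and count matching orbitals:
n=5 → 1; n=6 → 3; n=7 → 6.
Orbitals: 1 + 3 + 6 = 10. Including both spin states (ms = ±1/2) gives 2 × 10 = 20 states.

20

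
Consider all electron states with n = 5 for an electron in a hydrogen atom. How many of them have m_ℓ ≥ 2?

12

For n = 5, ℓ ranges over 0 … 4.
The (ℓ, m_ℓ) pairs meeting m_ℓ ≥ 2 give: ℓ=2 → 1; ℓ=3 → 2; ℓ=4 → 3.
Orbitals: 1 + 2 + 3 = 6. Each orbital carries two spin states, so 6 × 2 = 12 states.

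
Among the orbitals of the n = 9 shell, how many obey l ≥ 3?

Contributions: l=3 → 7; l=4 → 9; l=5 → 11; l=6 → 13; l=7 → 15; l=8 → 17.
Total orbitals: 7 + 9 + 11 + 13 + 15 + 17 = 72.

72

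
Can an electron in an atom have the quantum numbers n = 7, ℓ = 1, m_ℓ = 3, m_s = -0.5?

Not allowed

The magnetic quantum number must satisfy −ℓ ≤ m_ℓ ≤ ℓ. With ℓ = 1, m_ℓ can only be -1, 0, 1, so m_ℓ = 3 is forbidden.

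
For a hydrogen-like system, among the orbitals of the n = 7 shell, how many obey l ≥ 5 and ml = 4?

2

The (l, ml) pairs meeting l ≥ 5 and ml = 4 give: l=5 → 1; l=6 → 1.
Total orbitals: 1 + 1 = 2.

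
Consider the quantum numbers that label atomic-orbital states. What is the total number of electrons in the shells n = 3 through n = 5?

100

Shell n has n² orbitals: 3²=9 + 4²=16 + 5²=25 = 50 orbitals.
Two spin states per orbital: 2 × 50 = 100 electrons.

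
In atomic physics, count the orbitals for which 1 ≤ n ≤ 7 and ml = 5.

3

For each n in the range, tally the orbitals obeying ml = 5:
n=6 → 1; n=7 → 2.
Total orbitals: 1 + 2 = 3.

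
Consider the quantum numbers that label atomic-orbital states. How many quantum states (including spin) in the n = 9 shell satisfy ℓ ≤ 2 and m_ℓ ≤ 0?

Orbitals with ℓ ≤ 2 and m_ℓ ≤ 0, by ℓ: ℓ=0 → 1; ℓ=1 → 2; ℓ=2 → 3.
Orbitals: 1 + 2 + 3 = 6. Each orbital carries two spin states, so 6 × 2 = 12 states.

12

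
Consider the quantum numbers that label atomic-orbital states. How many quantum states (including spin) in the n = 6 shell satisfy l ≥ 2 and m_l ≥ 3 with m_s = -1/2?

6

With n = 6 the allowed l are 0, 1, …, 5.
The (l, m_l) pairs meeting l ≥ 2 and m_l ≥ 3 give: l=3 → 1; l=4 → 2; l=5 → 3.
Orbitals: 1 + 2 + 3 = 6. With m_s fixed to a single value there is one state per orbital, giving 6 states.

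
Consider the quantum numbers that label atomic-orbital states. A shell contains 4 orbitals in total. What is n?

n² = 4 ⇒ n = 2.

n = 2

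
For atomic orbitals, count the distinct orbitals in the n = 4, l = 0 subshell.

1

A subshell has 2l+1 orbitals; with l = 0, that's 1.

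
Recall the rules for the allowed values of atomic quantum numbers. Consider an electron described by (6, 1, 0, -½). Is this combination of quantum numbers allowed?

Valid

n = 6 is a positive integer. l = 1 satisfies 0 ≤ l ≤ n−1 = 5. ml = 0 lies in the range −l … +l (here −1 … 1). ms = -1/2 is one of ±1/2.
All four constraints are satisfied.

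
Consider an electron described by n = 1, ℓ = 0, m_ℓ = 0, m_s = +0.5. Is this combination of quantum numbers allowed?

n = 1 is a positive integer. ℓ = 0 satisfies 0 ≤ ℓ ≤ n−1 = 0. m_ℓ = 0 lies in the range −ℓ … +ℓ (here 0). m_s = +1/2 is one of ±1/2.
All four constraints are satisfied.

Yes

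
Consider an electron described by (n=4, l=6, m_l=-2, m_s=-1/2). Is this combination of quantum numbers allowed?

The orbital quantum number must satisfy 0 ≤ l ≤ n−1. With n = 4 the allowed l values are 0, 1, 2, 3, so l = 6 is out of range.

Not allowed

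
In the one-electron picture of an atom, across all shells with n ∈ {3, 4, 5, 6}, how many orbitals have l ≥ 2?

For each n in the range, tally the orbitals obeying l ≥ 2:
n=3 → 5; n=4 → 12; n=5 → 21; n=6 → 32.
Total orbitals: 5 + 12 + 21 + 32 = 70.

70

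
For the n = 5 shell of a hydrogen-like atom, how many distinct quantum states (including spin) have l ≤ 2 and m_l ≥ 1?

6

The (l, m_l) pairs meeting l ≤ 2 and m_l ≥ 1 give: l=1 → 1; l=2 → 2.
Orbitals: 1 + 2 = 3. Each orbital carries two spin states, so 3 × 2 = 6 states.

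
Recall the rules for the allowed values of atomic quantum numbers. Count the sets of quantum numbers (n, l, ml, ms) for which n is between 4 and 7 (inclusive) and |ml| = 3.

Go shell by shell, enumerating (l, ml) with |ml| = 3:
n=4 → 2; n=5 → 4; n=6 → 6; n=7 → 8.
Orbitals: 2 + 4 + 6 + 8 = 20. Including both spin states (ms = ±1/2) gives 2 × 20 = 40 states.

40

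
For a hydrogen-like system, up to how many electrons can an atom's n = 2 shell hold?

8

A shell holds 2n² electrons: 2 × 2² = 2 × 4 = 8.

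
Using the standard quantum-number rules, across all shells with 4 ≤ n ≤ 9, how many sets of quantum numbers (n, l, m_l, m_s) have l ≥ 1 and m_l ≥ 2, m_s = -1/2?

Work shell by shell — for each n, count the (l, m_l) pairs that satisfy l ≥ 1 and m_l ≥ 2:
n=4 → 3; n=5 → 6; n=6 → 10; n=7 → 15; n=8 → 21; n=9 → 28.
Orbitals: 3 + 6 + 10 + 15 + 21 + 28 = 83. With m_s fixed to -1/2 there is one state per orbital, so 83 states.

83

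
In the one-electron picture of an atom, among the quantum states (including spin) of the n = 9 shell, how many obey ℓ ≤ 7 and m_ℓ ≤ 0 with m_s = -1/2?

36

With n = 9 the allowed ℓ are 0, 1, …, 8.
Per ℓ-value: ℓ=0 → 1; ℓ=1 → 2; ℓ=2 → 3; ℓ=3 → 4; ℓ=4 → 5; ℓ=5 → 6; ℓ=6 → 7; ℓ=7 → 8.
Orbitals: 1 + 2 + 3 + 4 + 5 + 6 + 7 + 8 = 36. With m_s fixed to a single value there is one state per orbital, giving 36 states.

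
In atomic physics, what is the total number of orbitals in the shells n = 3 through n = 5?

50

Shell n has n² orbitals: 3²=9 + 4²=16 + 5²=25 = 50 orbitals.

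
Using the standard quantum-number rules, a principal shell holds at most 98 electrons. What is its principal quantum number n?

n = 7

2n² = 98 ⇒ n² = 49 ⇒ n = 7.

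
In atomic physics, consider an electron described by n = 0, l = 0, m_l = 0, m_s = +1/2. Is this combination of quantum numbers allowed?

Not allowed

The principal quantum number must be a positive integer (n ≥ 1), but here n = 0.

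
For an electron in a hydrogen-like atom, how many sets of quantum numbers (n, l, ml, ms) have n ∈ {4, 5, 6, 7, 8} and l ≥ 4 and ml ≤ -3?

60

Work shell by shell — for each n, count the (l, ml) pairs that satisfy l ≥ 4 and ml ≤ -3:
n=5 → 2; n=6 → 5; n=7 → 9; n=8 → 14.
Orbitals: 2 + 5 + 9 + 14 = 30. Including both spin states (ms = ±1/2) gives 2 × 30 = 60 states.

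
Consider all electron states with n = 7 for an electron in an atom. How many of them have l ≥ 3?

Orbitals with l ≥ 3, by l: l=3 → 7; l=4 → 9; l=5 → 11; l=6 → 13.
Orbitals: 7 + 9 + 11 + 13 = 40. Each orbital carries two spin states, so 40 × 2 = 80 states.

80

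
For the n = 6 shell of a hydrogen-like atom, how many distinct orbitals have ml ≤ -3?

6

The (l, ml) pairs meeting ml ≤ -3 give: l=3 → 1; l=4 → 2; l=5 → 3.
Total orbitals: 1 + 2 + 3 = 6.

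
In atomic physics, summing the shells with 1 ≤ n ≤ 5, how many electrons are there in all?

Shell n has n² orbitals: 1²=1 + 2²=4 + 3²=9 + 4²=16 + 5²=25 = 55 orbitals.
Two spin states per orbital: 2 × 55 = 110 electrons.

110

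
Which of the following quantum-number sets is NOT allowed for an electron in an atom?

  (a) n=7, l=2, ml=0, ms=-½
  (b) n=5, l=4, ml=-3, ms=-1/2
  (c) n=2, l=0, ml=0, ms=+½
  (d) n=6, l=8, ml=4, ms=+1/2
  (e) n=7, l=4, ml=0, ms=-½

(d) has l = 8 ≥ n = 6, violating 0 ≤ l ≤ n−1.
The remaining sets (a), (b), (c), (e) satisfy all four rules.

(d)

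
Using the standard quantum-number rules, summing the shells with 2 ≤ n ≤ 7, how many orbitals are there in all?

Shell n has n² orbitals: 2²=4 + 3²=9 + 4²=16 + 5²=25 + 6²=36 + 7²=49 = 139 orbitals.

139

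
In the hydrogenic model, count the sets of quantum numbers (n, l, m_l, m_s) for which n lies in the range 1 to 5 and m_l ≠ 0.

Per-shell orbital counts meeting the constraint:
n=2 → 2; n=3 → 6; n=4 → 12; n=5 → 20.
Orbitals: 2 + 6 + 12 + 20 = 40. Including both spin states (m_s = ±1/2) gives 2 × 40 = 80 states.

80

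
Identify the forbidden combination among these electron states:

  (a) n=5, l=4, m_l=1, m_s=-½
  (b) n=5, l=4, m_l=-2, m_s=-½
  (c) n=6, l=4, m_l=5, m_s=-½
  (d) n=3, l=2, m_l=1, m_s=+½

(c)

(c) has |m_l| = 5 > l = 4, violating −l ≤ m_l ≤ l.
The remaining sets (a), (b), (d) satisfy all four rules.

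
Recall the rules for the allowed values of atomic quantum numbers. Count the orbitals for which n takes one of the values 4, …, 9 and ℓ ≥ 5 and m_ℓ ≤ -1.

60

Count contributing orbitals for each principal shell:
n=6 → 5; n=7 → 11; n=8 → 18; n=9 → 26.
Total orbitals: 5 + 11 + 18 + 26 = 60.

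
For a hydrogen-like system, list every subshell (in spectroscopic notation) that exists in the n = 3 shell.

3s, 3p, 3d

For n = 3, l runs from 0 to 2. In spectroscopic notation l = 0,1,2,… ↔ s,p,d,f,g,h,i, so the subshells are 3s, 3p, 3d.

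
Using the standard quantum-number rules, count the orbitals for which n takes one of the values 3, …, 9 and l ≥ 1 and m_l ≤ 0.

154

For each n in the range, tally the orbitals obeying l ≥ 1 and m_l ≤ 0:
n=3 → 5; n=4 → 9; n=5 → 14; n=6 → 20; n=7 → 27; n=8 → 35; n=9 → 44.
Total orbitals: 5 + 9 + 14 + 20 + 27 + 35 + 44 = 154.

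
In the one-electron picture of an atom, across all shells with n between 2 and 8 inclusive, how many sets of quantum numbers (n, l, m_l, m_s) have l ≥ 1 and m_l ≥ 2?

Count contributing orbitals for each principal shell:
n=3 → 1; n=4 → 3; n=5 → 6; n=6 → 10; n=7 → 15; n=8 → 21.
Orbitals: 1 + 3 + 6 + 10 + 15 + 21 = 56. Including both spin states (m_s = ±1/2) gives 2 × 56 = 112 states.

112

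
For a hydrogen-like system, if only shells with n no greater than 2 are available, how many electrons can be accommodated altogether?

10

Total orbitals = 1² + 2² = 5. Doubling for spin gives 10 electrons.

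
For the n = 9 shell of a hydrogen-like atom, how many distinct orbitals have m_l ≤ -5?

The n = 9 shell has l = 0 through 8; check each.
Orbitals with m_l ≤ -5, by l: l=5 → 1; l=6 → 2; l=7 → 3; l=8 → 4.
Total orbitals: 1 + 2 + 3 + 4 = 10.

10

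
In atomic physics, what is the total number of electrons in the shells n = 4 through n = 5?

82

Shell n has n² orbitals: 4²=16 + 5²=25 = 41 orbitals.
Two spin states per orbital: 2 × 41 = 82 electrons.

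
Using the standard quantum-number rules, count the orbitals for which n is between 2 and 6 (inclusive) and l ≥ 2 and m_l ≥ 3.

10

Work shell by shell — for each n, count the (l, m_l) pairs that satisfy l ≥ 2 and m_l ≥ 3:
n=4 → 1; n=5 → 3; n=6 → 6.
Total orbitals: 1 + 3 + 6 = 10.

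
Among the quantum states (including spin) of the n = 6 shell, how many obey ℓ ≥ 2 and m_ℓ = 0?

With n = 6 the allowed ℓ are 0, 1, …, 5.
Orbitals with ℓ ≥ 2 and m_ℓ = 0, by ℓ: ℓ=2 → 1; ℓ=3 → 1; ℓ=4 → 1; ℓ=5 → 1.
Orbitals: 1 + 1 + 1 + 1 = 4. Each orbital carries two spin states, so 4 × 2 = 8 states.

8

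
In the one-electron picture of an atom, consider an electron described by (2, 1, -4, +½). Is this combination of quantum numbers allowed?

The magnetic quantum number must satisfy −l ≤ m_l ≤ l. With l = 1, m_l can only be -1, 0, 1, so m_l = -4 is forbidden.

No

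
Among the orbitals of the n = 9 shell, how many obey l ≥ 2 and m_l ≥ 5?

10

Contributions: l=5 → 1; l=6 → 2; l=7 → 3; l=8 → 4.
Total orbitals: 1 + 2 + 3 + 4 = 10.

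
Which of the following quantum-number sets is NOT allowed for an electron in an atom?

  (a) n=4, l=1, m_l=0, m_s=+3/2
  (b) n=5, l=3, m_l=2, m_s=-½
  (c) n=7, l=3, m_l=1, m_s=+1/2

(a) has m_s = +3/2, but an electron's spin must be ±1/2.
The remaining sets (b), (c) satisfy all four rules.

(a)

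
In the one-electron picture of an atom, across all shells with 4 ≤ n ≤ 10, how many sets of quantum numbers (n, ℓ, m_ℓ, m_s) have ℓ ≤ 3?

Go shell by shell, enumerating (ℓ, m_ℓ) with ℓ ≤ 3:
n=4 → 16; n=5 → 16; n=6 → 16; n=7 → 16; n=8 → 16; n=9 → 16; n=10 → 16.
Orbitals: 16 + 16 + 16 + 16 + 16 + 16 + 16 = 112. Including both spin states (m_s = ±1/2) gives 2 × 112 = 224 states.

224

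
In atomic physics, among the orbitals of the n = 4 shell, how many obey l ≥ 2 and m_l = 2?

2

Go through l = 0, …, 3 (the values permitted for n = 4).
The (l, m_l) pairs meeting l ≥ 2 and m_l = 2 give: l=2 → 1; l=3 → 1.
Total orbitals: 1 + 1 = 2.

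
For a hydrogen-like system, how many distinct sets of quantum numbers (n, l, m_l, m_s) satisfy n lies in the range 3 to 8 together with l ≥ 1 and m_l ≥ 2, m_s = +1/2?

56

Treat each shell separately and count matching orbitals:
n=3 → 1; n=4 → 3; n=5 → 6; n=6 → 10; n=7 → 15; n=8 → 21.
Orbitals: 1 + 3 + 6 + 10 + 15 + 21 = 56. With m_s fixed to +1/2 there is one state per orbital, so 56 states.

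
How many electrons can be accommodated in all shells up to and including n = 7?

280

Total orbitals = 1² + 2² + 3² + 4² + 5² + 6² + 7² = 140. Doubling for spin gives 280 electrons.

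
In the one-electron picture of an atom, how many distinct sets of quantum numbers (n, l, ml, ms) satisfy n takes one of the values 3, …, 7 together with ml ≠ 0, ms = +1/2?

110

Per-shell orbital counts meeting the constraint:
n=3 → 6; n=4 → 12; n=5 → 20; n=6 → 30; n=7 → 42.
Orbitals: 6 + 12 + 20 + 30 + 42 = 110. With ms fixed to +1/2 there is one state per orbital, so 110 states.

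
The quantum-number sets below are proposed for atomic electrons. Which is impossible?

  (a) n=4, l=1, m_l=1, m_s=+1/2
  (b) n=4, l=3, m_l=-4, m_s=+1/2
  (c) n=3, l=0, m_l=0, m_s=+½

(b)

(b) has |m_l| = 4 > l = 3, violating −l ≤ m_l ≤ l.
The remaining sets (a), (c) satisfy all four rules.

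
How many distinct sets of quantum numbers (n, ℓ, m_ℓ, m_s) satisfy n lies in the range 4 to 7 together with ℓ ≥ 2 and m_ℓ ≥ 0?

124

Work shell by shell — for each n, count the (ℓ, m_ℓ) pairs that satisfy ℓ ≥ 2 and m_ℓ ≥ 0:
n=4 → 7; n=5 → 12; n=6 → 18; n=7 → 25.
Orbitals: 7 + 12 + 18 + 25 = 62. Including both spin states (m_s = ±1/2) gives 2 × 62 = 124 states.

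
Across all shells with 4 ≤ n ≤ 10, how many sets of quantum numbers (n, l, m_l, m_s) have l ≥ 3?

Go shell by shell, enumerating (l, m_l) with l ≥ 3:
n=4 → 7; n=5 → 16; n=6 → 27; n=7 → 40; n=8 → 55; n=9 → 72; n=10 → 91.
Orbitals: 7 + 16 + 27 + 40 + 55 + 72 + 91 = 308. Including both spin states (m_s = ±1/2) gives 2 × 308 = 616 states.

616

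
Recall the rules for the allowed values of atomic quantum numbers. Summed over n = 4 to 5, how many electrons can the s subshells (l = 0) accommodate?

An s subshell (l = 0) exists for every n ≥ 1, so shells n = 4, 5 each contribute one — 2 subshells.
Since each s subshell holds 2(2·0+1) = 2 electrons, the total is 2 × 2 = 4.

4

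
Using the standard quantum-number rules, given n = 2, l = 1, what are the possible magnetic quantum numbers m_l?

-1, 0, 1

m_l takes every integer from −l to +l. With l = 1 that gives the 3 values -1, 0, 1.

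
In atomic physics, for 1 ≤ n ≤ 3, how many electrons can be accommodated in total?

28

Total orbitals = 1² + 2² + 3² = 14. Doubling for spin gives 28 electrons.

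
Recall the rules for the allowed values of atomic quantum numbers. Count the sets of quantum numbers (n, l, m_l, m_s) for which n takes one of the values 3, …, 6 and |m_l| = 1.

Go shell by shell, enumerating (l, m_l) with |m_l| = 1:
n=3 → 4; n=4 → 6; n=5 → 8; n=6 → 10.
Orbitals: 4 + 6 + 8 + 10 = 28. Including both spin states (m_s = ±1/2) gives 2 × 28 = 56 states.

56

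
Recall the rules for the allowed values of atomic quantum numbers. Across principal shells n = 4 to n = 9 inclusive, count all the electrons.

Shell n has n² orbitals: 4²=16 + 5²=25 + 6²=36 + 7²=49 + 8²=64 + 9²=81 = 271 orbitals.
Two spin states per orbital: 2 × 271 = 542 electrons.

542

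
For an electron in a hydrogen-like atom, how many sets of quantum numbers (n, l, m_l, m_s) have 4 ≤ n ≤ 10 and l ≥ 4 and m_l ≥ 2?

Treat each shell separately and count matching orbitals:
n=5 → 3; n=6 → 7; n=7 → 12; n=8 → 18; n=9 → 25; n=10 → 33.
Orbitals: 3 + 7 + 12 + 18 + 25 + 33 = 98. Including both spin states (m_s = ±1/2) gives 2 × 98 = 196 states.

196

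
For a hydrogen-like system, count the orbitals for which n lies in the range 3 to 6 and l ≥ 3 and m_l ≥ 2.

16

Count contributing orbitals for each principal shell:
n=4 → 2; n=5 → 5; n=6 → 9.
Total orbitals: 2 + 5 + 9 = 16.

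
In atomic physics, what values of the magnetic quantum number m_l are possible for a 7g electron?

-4, -3, -2, -1, 0, 1, 2, 3, 4

The 7g subshell has l = 4, and m_l takes every integer from −l to +l. With l = 4 that gives the 9 values -4, -3, -2, -1, 0, 1, 2, 3, 4.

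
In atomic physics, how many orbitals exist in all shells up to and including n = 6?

Total orbitals = 1² + 2² + 3² + 4² + 5² + 6² = 91.

91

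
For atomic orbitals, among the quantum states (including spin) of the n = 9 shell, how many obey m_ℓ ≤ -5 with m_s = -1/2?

10

With n = 9 the allowed ℓ are 0, 1, …, 8.
Orbitals with m_ℓ ≤ -5, by ℓ: ℓ=5 → 1; ℓ=6 → 2; ℓ=7 → 3; ℓ=8 → 4.
Orbitals: 1 + 2 + 3 + 4 = 10. With m_s fixed to a single value there is one state per orbital, giving 10 states.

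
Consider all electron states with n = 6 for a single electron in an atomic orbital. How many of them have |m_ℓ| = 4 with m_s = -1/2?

With n = 6 the allowed ℓ are 0, 1, …, 5.
Contributions: ℓ=4 → 2; ℓ=5 → 2.
Orbitals: 2 + 2 = 4. With m_s fixed to a single value there is one state per orbital, giving 4 states.

4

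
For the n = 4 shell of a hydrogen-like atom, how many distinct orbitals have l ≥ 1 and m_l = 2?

With n = 4 the allowed l are 0, 1, …, 3.
Per l-value: l=2 → 1; l=3 → 1.
Total orbitals: 1 + 1 = 2.

2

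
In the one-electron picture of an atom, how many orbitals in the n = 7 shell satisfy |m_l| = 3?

8

For n = 7, l ranges over 0 … 6.
Per l-value: l=3 → 2; l=4 → 2; l=5 → 2; l=6 → 2.
Total orbitals: 2 + 2 + 2 + 2 = 8.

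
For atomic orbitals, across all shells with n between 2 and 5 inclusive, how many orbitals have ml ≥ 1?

Work shell by shell — for each n, count the (l, ml) pairs that satisfy ml ≥ 1:
n=2 → 1; n=3 → 3; n=4 → 6; n=5 → 10.
Total orbitals: 1 + 3 + 6 + 10 = 20.

20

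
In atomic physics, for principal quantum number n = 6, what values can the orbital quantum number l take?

l is an integer with 0 ≤ l ≤ n−1, so for n = 6: l = 0, 1, 2, 3, 4, 5.

0, 1, 2, 3, 4, 5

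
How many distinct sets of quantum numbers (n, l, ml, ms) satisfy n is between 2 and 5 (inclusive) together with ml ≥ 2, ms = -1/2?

10

Count contributing orbitals for each principal shell:
n=3 → 1; n=4 → 3; n=5 → 6.
Orbitals: 1 + 3 + 6 = 10. With ms fixed to -1/2 there is one state per orbital, so 10 states.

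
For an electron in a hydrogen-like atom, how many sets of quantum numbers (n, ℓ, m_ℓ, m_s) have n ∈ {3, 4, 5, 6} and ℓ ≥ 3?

100

Treat each shell separately and count matching orbitals:
n=4 → 7; n=5 → 16; n=6 → 27.
Orbitals: 7 + 16 + 27 = 50. Including both spin states (m_s = ±1/2) gives 2 × 50 = 100 states.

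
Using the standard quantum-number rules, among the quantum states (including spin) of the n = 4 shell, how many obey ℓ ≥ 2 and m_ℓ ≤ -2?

With n = 4 the allowed ℓ are 0, 1, …, 3.
Contributions: ℓ=2 → 1; ℓ=3 → 2.
Orbitals: 1 + 2 = 3. Each orbital carries two spin states, so 3 × 2 = 6 states.

6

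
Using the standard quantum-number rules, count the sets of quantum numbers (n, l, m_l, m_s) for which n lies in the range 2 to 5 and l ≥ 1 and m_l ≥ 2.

20

Per-shell orbital counts meeting the constraint:
n=3 → 1; n=4 → 3; n=5 → 6.
Orbitals: 1 + 3 + 6 = 10. Including both spin states (m_s = ±1/2) gives 2 × 10 = 20 states.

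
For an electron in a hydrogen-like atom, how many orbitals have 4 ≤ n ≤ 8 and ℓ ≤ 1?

20

Per-shell orbital counts meeting the constraint:
n=4 → 4; n=5 → 4; n=6 → 4; n=7 → 4; n=8 → 4.
Total orbitals: 4 + 4 + 4 + 4 + 4 = 20.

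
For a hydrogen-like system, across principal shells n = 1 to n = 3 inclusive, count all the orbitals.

Shell n has n² orbitals: 1²=1 + 2²=4 + 3²=9 = 14 orbitals.

14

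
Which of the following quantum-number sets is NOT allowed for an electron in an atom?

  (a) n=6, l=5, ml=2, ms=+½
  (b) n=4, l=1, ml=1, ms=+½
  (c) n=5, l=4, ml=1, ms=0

(c) has ms = 0, but an electron's spin must be ±1/2.
The remaining sets (a), (b) satisfy all four rules.

(c)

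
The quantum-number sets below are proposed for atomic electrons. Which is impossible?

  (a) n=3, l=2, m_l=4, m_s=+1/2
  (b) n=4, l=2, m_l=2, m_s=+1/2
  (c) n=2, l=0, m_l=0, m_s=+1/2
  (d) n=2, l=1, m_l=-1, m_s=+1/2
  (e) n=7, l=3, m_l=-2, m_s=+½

(a) has |m_l| = 4 > l = 2, violating −l ≤ m_l ≤ l.
The remaining sets (b), (c), (d), (e) satisfy all four rules.

(a)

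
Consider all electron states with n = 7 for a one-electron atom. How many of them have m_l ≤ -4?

12

Orbitals with m_l ≤ -4, by l: l=4 → 1; l=5 → 2; l=6 → 3.
Orbitals: 1 + 2 + 3 = 6. Each orbital carries two spin states, so 6 × 2 = 12 states.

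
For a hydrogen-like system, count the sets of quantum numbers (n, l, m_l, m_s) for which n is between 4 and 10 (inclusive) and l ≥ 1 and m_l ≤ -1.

For each n in the range, tally the orbitals obeying l ≥ 1 and m_l ≤ -1:
n=4 → 6; n=5 → 10; n=6 → 15; n=7 → 21; n=8 → 28; n=9 → 36; n=10 → 45.
Orbitals: 6 + 10 + 15 + 21 + 28 + 36 + 45 = 161. Including both spin states (m_s = ±1/2) gives 2 × 161 = 322 states.

322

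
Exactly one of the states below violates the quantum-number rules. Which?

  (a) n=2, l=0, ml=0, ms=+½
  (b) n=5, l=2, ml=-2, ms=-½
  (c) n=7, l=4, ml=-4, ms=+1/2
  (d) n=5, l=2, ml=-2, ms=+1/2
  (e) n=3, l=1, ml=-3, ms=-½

(e) has |ml| = 3 > l = 1, violating −l ≤ ml ≤ l.
The remaining sets (a), (b), (c), (d) satisfy all four rules.

(e)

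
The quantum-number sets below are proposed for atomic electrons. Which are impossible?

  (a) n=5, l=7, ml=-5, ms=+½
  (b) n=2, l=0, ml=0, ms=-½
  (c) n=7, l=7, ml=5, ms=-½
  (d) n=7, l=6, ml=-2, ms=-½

(a) has l = 7 ≥ n = 5, violating 0 ≤ l ≤ n−1.
(c) has l = 7 ≥ n = 7, violating 0 ≤ l ≤ n−1.
The remaining sets (b), (d) satisfy all four rules.

(a) and (c)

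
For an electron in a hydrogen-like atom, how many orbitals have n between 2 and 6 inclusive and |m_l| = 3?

For each n in the range, tally the orbitals obeying |m_l| = 3:
n=4 → 2; n=5 → 4; n=6 → 6.
Total orbitals: 2 + 4 + 6 = 12.

12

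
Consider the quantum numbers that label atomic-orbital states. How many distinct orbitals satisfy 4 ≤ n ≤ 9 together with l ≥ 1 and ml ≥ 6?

For each n in the range, tally the orbitals obeying l ≥ 1 and ml ≥ 6:
n=7 → 1; n=8 → 3; n=9 → 6.
Total orbitals: 1 + 3 + 6 = 10.

10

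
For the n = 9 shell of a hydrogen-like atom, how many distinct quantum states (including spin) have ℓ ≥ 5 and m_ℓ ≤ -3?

36

The n = 9 shell has ℓ = 0 through 8; check each.
Orbitals with ℓ ≥ 5 and m_ℓ ≤ -3, by ℓ: ℓ=5 → 3; ℓ=6 → 4; ℓ=7 → 5; ℓ=8 → 6.
Orbitals: 3 + 4 + 5 + 6 = 18. Each orbital carries two spin states, so 18 × 2 = 36 states.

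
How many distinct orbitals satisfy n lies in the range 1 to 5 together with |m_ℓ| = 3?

6

Count contributing orbitals for each principal shell:
n=4 → 2; n=5 → 4.
Total orbitals: 2 + 4 = 6.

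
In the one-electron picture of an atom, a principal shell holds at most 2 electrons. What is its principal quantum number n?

n = 1

2n² = 2 ⇒ n² = 1 ⇒ n = 1.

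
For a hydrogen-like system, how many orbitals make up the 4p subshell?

3

A subshell has 2ℓ+1 orbitals; with ℓ = 1, that's 3.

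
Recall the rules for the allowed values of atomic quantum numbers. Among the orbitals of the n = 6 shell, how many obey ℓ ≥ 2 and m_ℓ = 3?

Contributions: ℓ=3 → 1; ℓ=4 → 1; ℓ=5 → 1.
Total orbitals: 1 + 1 + 1 = 3.

3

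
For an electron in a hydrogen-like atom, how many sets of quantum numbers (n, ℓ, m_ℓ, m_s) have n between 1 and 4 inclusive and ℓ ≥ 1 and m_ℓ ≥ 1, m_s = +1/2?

Per-shell orbital counts meeting the constraint:
n=2 → 1; n=3 → 3; n=4 → 6.
Orbitals: 1 + 3 + 6 = 10. With m_s fixed to +1/2 there is one state per orbital, so 10 states.

10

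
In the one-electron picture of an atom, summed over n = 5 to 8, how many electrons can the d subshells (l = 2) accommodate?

40

A d subshell (l = 2) exists for every n ≥ 3, so shells n = 5, 6, 7, 8 each contribute one — 4 subshells.
Since each d subshell holds 2(2·2+1) = 10 electrons, the total is 4 × 10 = 40.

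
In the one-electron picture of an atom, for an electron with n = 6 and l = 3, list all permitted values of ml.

ml takes every integer from −l to +l. With l = 3 that gives the 7 values -3, -2, -1, 0, 1, 2, 3.

-3, -2, -1, 0, 1, 2, 3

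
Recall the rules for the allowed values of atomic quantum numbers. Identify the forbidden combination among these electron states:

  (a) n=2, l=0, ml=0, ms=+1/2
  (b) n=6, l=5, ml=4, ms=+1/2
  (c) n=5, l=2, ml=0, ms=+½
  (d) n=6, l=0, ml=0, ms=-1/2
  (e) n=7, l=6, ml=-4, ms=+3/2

(e) has ms = +3/2, but an electron's spin must be ±1/2.
The remaining sets (a), (b), (c), (d) satisfy all four rules.

(e)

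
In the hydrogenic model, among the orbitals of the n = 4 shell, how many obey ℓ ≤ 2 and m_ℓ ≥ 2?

1

With n = 4 the allowed ℓ are 0, 1, …, 3.
Per ℓ-value: ℓ=2 → 1.
Total orbitals: 1.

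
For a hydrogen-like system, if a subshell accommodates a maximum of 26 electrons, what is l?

2(2l+1) = 26 ⇒ 2l+1 = 13 ⇒ l = 6.

l = 6 (i)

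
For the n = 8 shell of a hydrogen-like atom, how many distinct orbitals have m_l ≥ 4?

For n = 8, l ranges over 0 … 7.
Per l-value: l=4 → 1; l=5 → 2; l=6 → 3; l=7 → 4.
Total orbitals: 1 + 2 + 3 + 4 = 10.

10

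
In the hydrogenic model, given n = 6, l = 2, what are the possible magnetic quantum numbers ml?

-2, -1, 0, 1, 2

ml takes every integer from −l to +l. With l = 2 that gives the 5 values -2, -1, 0, 1, 2.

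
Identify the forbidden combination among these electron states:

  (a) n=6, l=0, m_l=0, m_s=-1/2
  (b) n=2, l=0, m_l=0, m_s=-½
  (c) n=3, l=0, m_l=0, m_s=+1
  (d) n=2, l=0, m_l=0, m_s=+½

(c) has m_s = +1, but an electron's spin must be ±1/2.
The remaining sets (a), (b), (d) satisfy all four rules.

(c)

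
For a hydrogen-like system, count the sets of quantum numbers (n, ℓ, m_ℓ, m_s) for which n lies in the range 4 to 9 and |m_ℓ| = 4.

For each n in the range, tally the orbitals obeying |m_ℓ| = 4:
n=5 → 2; n=6 → 4; n=7 → 6; n=8 → 8; n=9 → 10.
Orbitals: 2 + 4 + 6 + 8 + 10 = 30. Including both spin states (m_s = ±1/2) gives 2 × 30 = 60 states.

60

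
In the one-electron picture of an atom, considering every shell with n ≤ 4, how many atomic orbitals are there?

Total orbitals = 1² + 2² + 3² + 4² = 30.

30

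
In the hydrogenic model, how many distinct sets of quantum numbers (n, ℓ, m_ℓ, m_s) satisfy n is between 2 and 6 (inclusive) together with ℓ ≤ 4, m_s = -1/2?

For each n in the range, tally the orbitals obeying ℓ ≤ 4:
n=2 → 4; n=3 → 9; n=4 → 16; n=5 → 25; n=6 → 25.
Orbitals: 4 + 9 + 16 + 25 + 25 = 79. With m_s fixed to -1/2 there is one state per orbital, so 79 states.

79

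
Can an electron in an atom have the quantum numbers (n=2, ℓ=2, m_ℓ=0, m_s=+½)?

Invalid

The orbital quantum number must satisfy 0 ≤ ℓ ≤ n−1. With n = 2 the allowed ℓ values are 0, 1, so ℓ = 2 is out of range.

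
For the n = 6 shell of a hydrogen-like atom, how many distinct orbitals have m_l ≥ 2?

10

The n = 6 shell has l = 0 through 5; check each.
The (l, m_l) pairs meeting m_l ≥ 2 give: l=2 → 1; l=3 → 2; l=4 → 3; l=5 → 4.
Total orbitals: 1 + 2 + 3 + 4 = 10.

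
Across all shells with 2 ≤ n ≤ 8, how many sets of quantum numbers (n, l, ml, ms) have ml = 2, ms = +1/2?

21

For each n in the range, tally the orbitals obeying ml = 2:
n=3 → 1; n=4 → 2; n=5 → 3; n=6 → 4; n=7 → 5; n=8 → 6.
Orbitals: 1 + 2 + 3 + 4 + 5 + 6 = 21. With ms fixed to +1/2 there is one state per orbital, so 21 states.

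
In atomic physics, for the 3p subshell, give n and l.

The leading integer gives n = 3; the letter 'p' means l = 1.

n = 3, l = 1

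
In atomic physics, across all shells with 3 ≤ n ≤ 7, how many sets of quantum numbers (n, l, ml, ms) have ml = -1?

Treat each shell separately and count matching orbitals:
n=3 → 2; n=4 → 3; n=5 → 4; n=6 → 5; n=7 → 6.
Orbitals: 2 + 3 + 4 + 5 + 6 = 20. Including both spin states (ms = ±1/2) gives 2 × 20 = 40 states.

40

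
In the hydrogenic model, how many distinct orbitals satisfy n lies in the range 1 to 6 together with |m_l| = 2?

20

Treat each shell separately and count matching orbitals:
n=3 → 2; n=4 → 4; n=5 → 6; n=6 → 8.
Total orbitals: 2 + 4 + 6 + 8 = 20.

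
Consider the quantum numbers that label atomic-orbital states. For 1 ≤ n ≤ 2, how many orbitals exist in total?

5

Total orbitals = 1² + 2² = 5.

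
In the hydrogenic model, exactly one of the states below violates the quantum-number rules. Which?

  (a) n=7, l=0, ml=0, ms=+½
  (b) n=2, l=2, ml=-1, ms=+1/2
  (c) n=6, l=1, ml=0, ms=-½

(b)

(b) has l = 2 ≥ n = 2, violating 0 ≤ l ≤ n−1.
The remaining sets (a), (c) satisfy all four rules.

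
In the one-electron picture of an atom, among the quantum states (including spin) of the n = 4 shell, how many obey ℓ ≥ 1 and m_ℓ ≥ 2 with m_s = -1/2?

3

Orbitals with ℓ ≥ 1 and m_ℓ ≥ 2, by ℓ: ℓ=2 → 1; ℓ=3 → 2.
Orbitals: 1 + 2 = 3. With m_s fixed to a single value there is one state per orbital, giving 3 states.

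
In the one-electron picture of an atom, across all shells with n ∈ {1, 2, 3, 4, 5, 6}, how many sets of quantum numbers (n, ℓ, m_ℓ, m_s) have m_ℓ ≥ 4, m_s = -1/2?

4

Go shell by shell, enumerating (ℓ, m_ℓ) with m_ℓ ≥ 4:
n=5 → 1; n=6 → 3.
Orbitals: 1 + 3 = 4. With m_s fixed to -1/2 there is one state per orbital, so 4 states.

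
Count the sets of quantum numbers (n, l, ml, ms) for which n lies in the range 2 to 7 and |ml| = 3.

40

Per-shell orbital counts meeting the constraint:
n=4 → 2; n=5 → 4; n=6 → 6; n=7 → 8.
Orbitals: 2 + 4 + 6 + 8 = 20. Including both spin states (ms = ±1/2) gives 2 × 20 = 40 states.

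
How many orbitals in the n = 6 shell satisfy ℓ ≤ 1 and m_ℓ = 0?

2

The n = 6 shell has ℓ = 0 through 5; check each.
The (ℓ, m_ℓ) pairs meeting ℓ ≤ 1 and m_ℓ = 0 give: ℓ=0 → 1; ℓ=1 → 1.
Total orbitals: 1 + 1 = 2.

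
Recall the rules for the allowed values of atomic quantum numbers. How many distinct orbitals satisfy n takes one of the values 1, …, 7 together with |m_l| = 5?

6

For each n in the range, tally the orbitals obeying |m_l| = 5:
n=6 → 2; n=7 → 4.
Total orbitals: 2 + 4 = 6.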